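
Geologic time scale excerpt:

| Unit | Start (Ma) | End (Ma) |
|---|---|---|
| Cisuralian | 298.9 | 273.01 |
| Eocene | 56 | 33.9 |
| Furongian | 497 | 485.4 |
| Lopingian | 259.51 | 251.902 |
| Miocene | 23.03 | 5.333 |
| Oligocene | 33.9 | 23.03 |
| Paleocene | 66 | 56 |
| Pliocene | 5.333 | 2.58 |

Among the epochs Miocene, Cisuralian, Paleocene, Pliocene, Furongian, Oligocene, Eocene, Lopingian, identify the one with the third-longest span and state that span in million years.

Durations: Miocene 17.697; Cisuralian 25.89; Paleocene 10; Pliocene 2.753; Furongian 11.6; Oligocene 10.87; Eocene 22.1; Lopingian 7.608 Myr.
Sorted longest-first: Cisuralian (25.89), Eocene (22.1), Miocene (17.697), Furongian (11.6), Oligocene (10.87), Paleocene (10), Lopingian (7.608), Pliocene (2.753).
The third longest is Miocene at 17.697 Myr.

Miocene, 17.697 million years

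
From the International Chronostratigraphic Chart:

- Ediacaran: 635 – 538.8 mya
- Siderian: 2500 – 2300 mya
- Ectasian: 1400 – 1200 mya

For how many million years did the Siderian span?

200 million years

2500 − 2300 = 200 million years.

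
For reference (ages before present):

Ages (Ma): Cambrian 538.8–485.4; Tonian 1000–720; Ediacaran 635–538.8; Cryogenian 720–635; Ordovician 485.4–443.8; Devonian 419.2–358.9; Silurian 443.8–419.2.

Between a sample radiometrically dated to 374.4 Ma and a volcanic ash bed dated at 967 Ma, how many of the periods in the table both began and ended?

967 Ma sits inside the Tonian (1000–720) and 374.4 Ma inside the Devonian (419.2–358.9); neither of those is wholly between the two dates.
The listed periods lying completely between them are Cryogenian, Ediacaran, Cambrian, Ordovician, Silurian — 5 in all.

5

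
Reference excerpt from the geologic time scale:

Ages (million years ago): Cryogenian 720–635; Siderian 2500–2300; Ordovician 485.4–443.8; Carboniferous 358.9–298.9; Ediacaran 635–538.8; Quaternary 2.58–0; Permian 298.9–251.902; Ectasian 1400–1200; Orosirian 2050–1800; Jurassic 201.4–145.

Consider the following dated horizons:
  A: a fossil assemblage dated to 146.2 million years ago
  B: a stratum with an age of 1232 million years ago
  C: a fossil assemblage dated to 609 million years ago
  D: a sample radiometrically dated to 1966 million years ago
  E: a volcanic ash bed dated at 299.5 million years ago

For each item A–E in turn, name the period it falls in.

A — Jurassic; B — Ectasian; C — Ediacaran; D — Orosirian; E — Carboniferous

A: 146.2 Ma lies in 201.4–145 Ma, so Jurassic.
B: 1232 Ma lies in 1400–1200 Ma, so Ectasian.
C: 609 Ma lies in 635–538.8 Ma, so Ediacaran.
D: 1966 Ma lies in 2050–1800 Ma, so Orosirian.
E: 299.5 Ma lies in 358.9–298.9 Ma, so Carboniferous.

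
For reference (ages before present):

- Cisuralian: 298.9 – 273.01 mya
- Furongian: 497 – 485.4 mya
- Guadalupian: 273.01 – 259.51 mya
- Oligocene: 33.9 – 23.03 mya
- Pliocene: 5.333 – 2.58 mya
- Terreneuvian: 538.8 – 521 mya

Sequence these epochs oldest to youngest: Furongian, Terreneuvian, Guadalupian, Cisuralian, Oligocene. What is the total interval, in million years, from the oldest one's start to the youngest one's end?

Terreneuvian, Furongian, Cisuralian, Guadalupian, Oligocene; total span 515.77 Myr

From the excerpt: Furongian 497–485.4; Terreneuvian 538.8–521; Guadalupian 273.01–259.51; Cisuralian 298.9–273.01; Oligocene 33.9–23.03 (Ma).
Larger Ma is earlier, so the oldest is Terreneuvian and the youngest is Oligocene; oldest to youngest: Terreneuvian, Furongian, Cisuralian, Guadalupian, Oligocene.
Oldest start 538.8 minus youngest end 23.03 gives 515.77 Myr overall.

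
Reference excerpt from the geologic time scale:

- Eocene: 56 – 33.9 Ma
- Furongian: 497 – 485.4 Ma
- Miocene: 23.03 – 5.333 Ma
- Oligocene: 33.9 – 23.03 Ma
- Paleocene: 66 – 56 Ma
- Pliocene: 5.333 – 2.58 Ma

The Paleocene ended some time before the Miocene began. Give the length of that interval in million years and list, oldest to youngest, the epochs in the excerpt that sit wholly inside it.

The Paleocene closes at 56 Ma and the Miocene opens at 23.03 Ma, so the interval is 56 − 23.03 = 32.97 Myr.
An epoch fits inside if it starts at or after 56 Ma and ends at or before 23.03 Ma; oldest first that gives Eocene, Oligocene.

32.97 million years; Eocene, Oligocene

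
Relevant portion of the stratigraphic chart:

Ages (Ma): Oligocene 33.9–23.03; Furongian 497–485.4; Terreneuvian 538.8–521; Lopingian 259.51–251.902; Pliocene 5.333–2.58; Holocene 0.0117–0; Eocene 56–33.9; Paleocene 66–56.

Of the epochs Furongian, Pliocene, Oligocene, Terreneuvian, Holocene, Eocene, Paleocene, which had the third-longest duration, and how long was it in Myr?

Furongian, 11.6 million years

Durations: Furongian 11.6; Pliocene 2.753; Oligocene 10.87; Terreneuvian 17.8; Holocene 0.0117; Eocene 22.1; Paleocene 10 Myr.
Sorted longest-first: Eocene (22.1), Terreneuvian (17.8), Furongian (11.6), Oligocene (10.87), Paleocene (10), Pliocene (2.753), Holocene (0.0117).
The third longest is Furongian at 11.6 Myr.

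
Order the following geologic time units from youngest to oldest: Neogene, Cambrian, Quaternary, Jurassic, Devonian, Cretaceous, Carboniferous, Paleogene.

Era membership (oldest first within each) — Paleozoic: Cambrian, Devonian, Carboniferous; Mesozoic: Jurassic, Cretaceous; Cenozoic: Paleogene, Neogene, Quaternary. Paleozoic precedes Mesozoic, which precedes Cenozoic. Concatenating the groups in that era order and then reversing gives youngest to oldest.

Quaternary, Neogene, Paleogene, Cretaceous, Jurassic, Carboniferous, Devonian, Cambrian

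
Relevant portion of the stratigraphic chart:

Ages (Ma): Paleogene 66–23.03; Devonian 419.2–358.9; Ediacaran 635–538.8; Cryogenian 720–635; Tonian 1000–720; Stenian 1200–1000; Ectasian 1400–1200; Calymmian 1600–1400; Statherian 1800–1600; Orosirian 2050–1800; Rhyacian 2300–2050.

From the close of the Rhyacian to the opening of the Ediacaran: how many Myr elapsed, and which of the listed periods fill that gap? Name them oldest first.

1415 million years; Orosirian, Statherian, Calymmian, Ectasian, Stenian, Tonian, Cryogenian

End of Rhyacian = 2050 Ma; start of Ediacaran = 635 Ma.
Gap = 2050 − 635 = 1415 Myr.
Periods wholly inside 2050–635 Ma: Orosirian (2050–1800), Statherian (1800–1600), Calymmian (1600–1400), Ectasian (1400–1200), Stenian (1200–1000), Tonian (1000–720), Cryogenian (720–635).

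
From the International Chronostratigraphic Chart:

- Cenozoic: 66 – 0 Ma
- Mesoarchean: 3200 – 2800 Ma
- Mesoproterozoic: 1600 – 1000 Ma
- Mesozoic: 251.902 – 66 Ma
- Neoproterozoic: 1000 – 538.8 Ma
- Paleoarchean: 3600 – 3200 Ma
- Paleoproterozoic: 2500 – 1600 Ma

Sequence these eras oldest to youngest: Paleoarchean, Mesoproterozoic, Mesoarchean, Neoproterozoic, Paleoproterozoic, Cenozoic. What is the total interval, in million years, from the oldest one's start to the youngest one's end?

Paleoarchean, Mesoarchean, Paleoproterozoic, Mesoproterozoic, Neoproterozoic, Cenozoic; total span 3600 Myr

From the excerpt: Paleoarchean 3600–3200; Mesoproterozoic 1600–1000; Mesoarchean 3200–2800; Neoproterozoic 1000–538.8; Paleoproterozoic 2500–1600; Cenozoic 66–0 (Ma).
Larger Ma is earlier, so the oldest is Paleoarchean and the youngest is Cenozoic; oldest to youngest: Paleoarchean, Mesoarchean, Paleoproterozoic, Mesoproterozoic, Neoproterozoic, Cenozoic.
Oldest start 3600 minus youngest end 0 gives 3600 Myr overall.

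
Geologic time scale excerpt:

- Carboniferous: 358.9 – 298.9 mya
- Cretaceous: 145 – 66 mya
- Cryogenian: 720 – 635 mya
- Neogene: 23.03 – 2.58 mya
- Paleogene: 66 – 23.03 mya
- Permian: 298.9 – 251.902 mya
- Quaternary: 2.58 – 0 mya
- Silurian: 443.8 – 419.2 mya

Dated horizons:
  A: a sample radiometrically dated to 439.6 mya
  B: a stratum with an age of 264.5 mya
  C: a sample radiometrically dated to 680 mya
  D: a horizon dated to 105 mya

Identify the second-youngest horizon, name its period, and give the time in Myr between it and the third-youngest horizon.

B, in the Permian; 175.1 million years to A

Sorted youngest-first by Ma: D (105), B (264.5), A (439.6), C (680).
The second youngest is B at 264.5 Ma, which lies in 298.9–251.902 Ma: the Permian.
The third youngest is A at 439.6 Ma; separation = |264.5 − 439.6| = 175.1 Myr.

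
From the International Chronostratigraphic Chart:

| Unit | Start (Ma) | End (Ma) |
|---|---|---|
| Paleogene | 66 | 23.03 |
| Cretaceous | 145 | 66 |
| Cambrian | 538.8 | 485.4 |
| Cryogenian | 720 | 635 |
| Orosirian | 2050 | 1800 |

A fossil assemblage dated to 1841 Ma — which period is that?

Orosirian

1841 Ma lies between 2050 and 1800 Ma, so it falls in the Orosirian.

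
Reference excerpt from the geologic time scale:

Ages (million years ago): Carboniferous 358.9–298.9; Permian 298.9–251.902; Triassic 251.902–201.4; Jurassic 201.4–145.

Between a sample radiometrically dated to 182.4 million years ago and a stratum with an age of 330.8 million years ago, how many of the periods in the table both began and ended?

2

330.8 Ma sits inside the Carboniferous (358.9–298.9) and 182.4 Ma inside the Jurassic (201.4–145); neither of those is wholly between the two dates.
The listed periods lying completely between them are Permian, Triassic — 2 in all.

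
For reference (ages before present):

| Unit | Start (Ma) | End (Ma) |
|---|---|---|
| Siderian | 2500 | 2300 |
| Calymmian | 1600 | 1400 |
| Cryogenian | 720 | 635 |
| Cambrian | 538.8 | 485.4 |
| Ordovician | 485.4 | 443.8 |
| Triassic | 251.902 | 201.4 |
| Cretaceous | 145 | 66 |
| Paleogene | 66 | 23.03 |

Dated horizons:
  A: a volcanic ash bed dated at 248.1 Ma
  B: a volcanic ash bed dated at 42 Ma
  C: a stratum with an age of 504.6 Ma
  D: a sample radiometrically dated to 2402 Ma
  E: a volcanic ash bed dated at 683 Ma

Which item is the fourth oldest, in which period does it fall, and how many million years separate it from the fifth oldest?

Larger Ma means older, so oldest first: D 2402 > E 683 > C 504.6 > A 248.1 > B 42.
Counting 4 along gives A (248.1 Ma); the excerpt puts that inside the Triassic, 251.902–201.4 Ma.
Next in line is B (42 Ma), and 248.1 − 42 = 206.1 Myr.

A, in the Triassic; 206.1 million years to B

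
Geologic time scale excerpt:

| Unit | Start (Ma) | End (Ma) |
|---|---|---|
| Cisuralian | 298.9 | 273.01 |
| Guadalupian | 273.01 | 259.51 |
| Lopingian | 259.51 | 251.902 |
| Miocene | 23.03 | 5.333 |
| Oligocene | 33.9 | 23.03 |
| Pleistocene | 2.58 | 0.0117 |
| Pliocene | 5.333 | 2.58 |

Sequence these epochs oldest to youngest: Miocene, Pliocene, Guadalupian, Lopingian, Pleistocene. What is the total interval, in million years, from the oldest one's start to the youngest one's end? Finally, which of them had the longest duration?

Guadalupian, Lopingian, Miocene, Pliocene, Pleistocene; total span 272.9983 Myr; longest is Miocene

Start ages (Ma): Guadalupian 273.01, Lopingian 259.51, Miocene 23.03, Pliocene 5.333, Pleistocene 2.58.
Ordered oldest to youngest: Guadalupian, Lopingian, Miocene, Pliocene, Pleistocene.
Span = 273.01 − 0.0117 = 272.9983 Myr.
Durations: Guadalupian 13.5, Pliocene 2.753, Miocene 17.697, Lopingian 7.608, Pleistocene 2.5683 → longest is Miocene (17.697 Myr).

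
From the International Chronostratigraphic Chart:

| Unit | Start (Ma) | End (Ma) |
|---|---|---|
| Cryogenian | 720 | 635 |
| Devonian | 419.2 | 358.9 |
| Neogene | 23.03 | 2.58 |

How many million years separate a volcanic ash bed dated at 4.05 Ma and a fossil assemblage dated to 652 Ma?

647.95 million years

652 − 4.05 = 647.95 million years.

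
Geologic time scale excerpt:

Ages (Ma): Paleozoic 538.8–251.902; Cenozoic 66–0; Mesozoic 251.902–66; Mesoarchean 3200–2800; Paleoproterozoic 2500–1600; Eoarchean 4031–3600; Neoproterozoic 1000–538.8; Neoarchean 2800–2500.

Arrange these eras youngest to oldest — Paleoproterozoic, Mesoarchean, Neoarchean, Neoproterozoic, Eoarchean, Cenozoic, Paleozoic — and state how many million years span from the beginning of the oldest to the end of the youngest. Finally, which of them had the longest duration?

Start ages (Ma): Eoarchean 4031, Mesoarchean 3200, Neoarchean 2800, Paleoproterozoic 2500, Neoproterozoic 1000, Paleozoic 538.8, Cenozoic 66.
Ordered youngest to oldest: Cenozoic, Paleozoic, Neoproterozoic, Paleoproterozoic, Neoarchean, Mesoarchean, Eoarchean.
Span = 4031 − 0 = 4031 Myr.
Durations: Paleozoic 286.898, Cenozoic 66, Paleoproterozoic 900, Neoproterozoic 461.2, Neoarchean 300, Mesoarchean 400, Eoarchean 431 → longest is Paleoproterozoic (900 Myr).

Cenozoic → Paleozoic → Neoproterozoic → Paleoproterozoic → Neoarchean → Mesoarchean → Eoarchean; total span 4031 Myr; longest is Paleoproterozoic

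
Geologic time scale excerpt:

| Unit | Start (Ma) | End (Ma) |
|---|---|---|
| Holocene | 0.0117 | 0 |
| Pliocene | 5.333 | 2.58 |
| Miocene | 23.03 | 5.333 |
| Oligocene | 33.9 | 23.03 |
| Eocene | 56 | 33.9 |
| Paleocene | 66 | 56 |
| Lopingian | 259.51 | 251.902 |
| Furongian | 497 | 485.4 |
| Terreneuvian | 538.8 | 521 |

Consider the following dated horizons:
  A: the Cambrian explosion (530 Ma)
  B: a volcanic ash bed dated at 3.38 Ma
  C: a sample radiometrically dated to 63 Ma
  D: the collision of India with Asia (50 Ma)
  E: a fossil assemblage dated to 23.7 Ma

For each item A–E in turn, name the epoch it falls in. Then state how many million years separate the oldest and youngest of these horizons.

Match each age against the start–end ranges in the excerpt: A = 530 Ma → Terreneuvian (538.8–521); B = 3.38 Ma → Pliocene (5.333–2.58); C = 63 Ma → Paleocene (66–56); D = 50 Ma → Eocene (56–33.9); E = 23.7 Ma → Oligocene (33.9–23.03).
The largest age is 530 Ma and the smallest is 3.38 Ma; their difference is 526.62 Myr.

A — Terreneuvian; B — Pliocene; C — Paleocene; D — Eocene; E — Oligocene; span 526.62 million years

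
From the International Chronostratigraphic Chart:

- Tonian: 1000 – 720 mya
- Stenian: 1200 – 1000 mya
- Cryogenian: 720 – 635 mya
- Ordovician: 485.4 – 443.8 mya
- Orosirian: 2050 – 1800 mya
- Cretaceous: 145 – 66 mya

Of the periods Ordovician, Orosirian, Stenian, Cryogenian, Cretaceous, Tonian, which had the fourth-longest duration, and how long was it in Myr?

Cryogenian, 85 million years

Start − end for each: Ordovician 485.4 − 443.8 = 41.6; Orosirian 2050 − 1800 = 250; Stenian 1200 − 1000 = 200; Cryogenian 720 − 635 = 85; Cretaceous 145 − 66 = 79; Tonian 1000 − 720 = 280.
Ranking these from longest: Tonian > Orosirian > Stenian > Cryogenian > Cretaceous > Ordovician.
Position 4 in that ranking is Cryogenian, which lasted 85 Myr.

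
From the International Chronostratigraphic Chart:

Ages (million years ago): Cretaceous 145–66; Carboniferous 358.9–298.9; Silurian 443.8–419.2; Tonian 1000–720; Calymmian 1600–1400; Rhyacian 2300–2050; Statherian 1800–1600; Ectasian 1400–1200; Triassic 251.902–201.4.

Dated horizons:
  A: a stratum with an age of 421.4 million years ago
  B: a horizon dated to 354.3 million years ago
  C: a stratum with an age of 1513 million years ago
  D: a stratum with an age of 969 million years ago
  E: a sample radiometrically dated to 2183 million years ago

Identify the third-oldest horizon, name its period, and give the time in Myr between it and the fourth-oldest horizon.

D, in the Tonian; 547.6 million years to A

Sorted oldest-first by Ma: E (2183), C (1513), D (969), A (421.4), B (354.3).
The third oldest is D at 969 Ma, which lies in 1000–720 Ma: the Tonian.
The fourth oldest is A at 421.4 Ma; separation = |969 − 421.4| = 547.6 Myr.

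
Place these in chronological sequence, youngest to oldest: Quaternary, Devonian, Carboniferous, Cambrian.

Quaternary, Carboniferous, Devonian, Cambrian

Group by era (each group listed oldest first) — Paleozoic: Cambrian, Devonian, Carboniferous; Cenozoic: Quaternary. The eras run Paleozoic → Mesozoic → Cenozoic. Concatenating the groups in that era order and then reversing gives youngest to oldest.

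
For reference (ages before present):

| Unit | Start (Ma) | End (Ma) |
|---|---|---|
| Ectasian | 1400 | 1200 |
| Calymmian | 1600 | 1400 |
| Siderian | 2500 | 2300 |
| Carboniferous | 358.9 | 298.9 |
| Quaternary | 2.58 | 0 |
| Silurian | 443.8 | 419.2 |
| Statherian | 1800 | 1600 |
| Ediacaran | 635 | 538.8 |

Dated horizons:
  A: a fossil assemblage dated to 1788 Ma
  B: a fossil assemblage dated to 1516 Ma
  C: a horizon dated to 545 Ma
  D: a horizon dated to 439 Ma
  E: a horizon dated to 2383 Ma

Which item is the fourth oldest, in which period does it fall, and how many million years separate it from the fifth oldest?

C, in the Ediacaran; 106 million years to D

Larger Ma means older, so oldest first: E 2383 > A 1788 > B 1516 > C 545 > D 439.
Counting 4 along gives C (545 Ma); the excerpt puts that inside the Ediacaran, 635–538.8 Ma.
Next in line is D (439 Ma), and 545 − 439 = 106 Myr.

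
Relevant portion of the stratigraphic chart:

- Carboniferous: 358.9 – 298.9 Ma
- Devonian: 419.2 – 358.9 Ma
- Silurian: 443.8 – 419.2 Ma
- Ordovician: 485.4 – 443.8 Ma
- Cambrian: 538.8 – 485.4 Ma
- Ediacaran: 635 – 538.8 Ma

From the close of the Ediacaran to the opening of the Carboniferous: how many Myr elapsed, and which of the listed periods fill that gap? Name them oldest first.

End of Ediacaran = 538.8 Ma; start of Carboniferous = 358.9 Ma.
Gap = 538.8 − 358.9 = 179.9 Myr.
Periods wholly inside 538.8–358.9 Ma: Cambrian (538.8–485.4), Ordovician (485.4–443.8), Silurian (443.8–419.2), Devonian (419.2–358.9).

179.9 million years; Cambrian, Ordovician, Silurian, Devonian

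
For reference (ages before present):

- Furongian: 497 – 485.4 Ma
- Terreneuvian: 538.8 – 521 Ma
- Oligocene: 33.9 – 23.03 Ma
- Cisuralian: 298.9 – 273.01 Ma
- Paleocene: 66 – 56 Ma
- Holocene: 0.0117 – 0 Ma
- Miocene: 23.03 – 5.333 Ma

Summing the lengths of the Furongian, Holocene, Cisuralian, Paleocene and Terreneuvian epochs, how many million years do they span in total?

65.3017 million years

Duration is start − end for each: (497 − 485.4) + (0.0117 − 0) + (298.9 − 273.01) + (66 − 56) + (538.8 − 521).
That is 11.6 + 0.0117 + 25.89 + 10 + 17.8, which totals 65.3017 million years.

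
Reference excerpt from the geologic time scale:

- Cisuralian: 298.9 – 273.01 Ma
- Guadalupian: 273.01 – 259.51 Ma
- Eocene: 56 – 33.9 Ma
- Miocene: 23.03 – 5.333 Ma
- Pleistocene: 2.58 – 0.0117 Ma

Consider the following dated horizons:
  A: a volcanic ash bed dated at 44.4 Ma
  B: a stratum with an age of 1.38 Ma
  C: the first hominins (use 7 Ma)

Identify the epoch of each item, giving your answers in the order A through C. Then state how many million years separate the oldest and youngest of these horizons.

Match each age against the start–end ranges in the excerpt: A = 44.4 Ma → Eocene (56–33.9); B = 1.38 Ma → Pleistocene (2.58–0.0117); C = 7 Ma → Miocene (23.03–5.333).
The largest age is 44.4 Ma and the smallest is 1.38 Ma; their difference is 43.02 Myr.

A — Eocene; B — Pleistocene; C — Miocene; span 43.02 million years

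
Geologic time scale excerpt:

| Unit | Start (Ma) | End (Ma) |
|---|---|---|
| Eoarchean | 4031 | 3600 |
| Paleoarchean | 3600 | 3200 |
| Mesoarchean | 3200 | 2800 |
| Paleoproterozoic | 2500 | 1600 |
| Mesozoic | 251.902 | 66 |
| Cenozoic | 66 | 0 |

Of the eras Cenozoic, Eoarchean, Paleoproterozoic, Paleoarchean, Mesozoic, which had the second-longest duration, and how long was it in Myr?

Eoarchean, 431 million years

Durations: Cenozoic 66; Eoarchean 431; Paleoproterozoic 900; Paleoarchean 400; Mesozoic 185.902 Myr.
Sorted longest-first: Paleoproterozoic (900), Eoarchean (431), Paleoarchean (400), Mesozoic (185.902), Cenozoic (66).
The second longest is Eoarchean at 431 Myr.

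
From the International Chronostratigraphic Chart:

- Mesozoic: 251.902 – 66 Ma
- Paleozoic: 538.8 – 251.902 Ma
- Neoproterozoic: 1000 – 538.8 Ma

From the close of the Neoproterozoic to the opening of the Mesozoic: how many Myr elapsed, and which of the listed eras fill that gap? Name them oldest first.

286.898 million years; Paleozoic

The Neoproterozoic closes at 538.8 Ma and the Mesozoic opens at 251.902 Ma, so the interval is 538.8 − 251.902 = 286.898 Myr.
An era fits inside if it starts at or after 538.8 Ma and ends at or before 251.902 Ma; oldest first that gives Paleozoic.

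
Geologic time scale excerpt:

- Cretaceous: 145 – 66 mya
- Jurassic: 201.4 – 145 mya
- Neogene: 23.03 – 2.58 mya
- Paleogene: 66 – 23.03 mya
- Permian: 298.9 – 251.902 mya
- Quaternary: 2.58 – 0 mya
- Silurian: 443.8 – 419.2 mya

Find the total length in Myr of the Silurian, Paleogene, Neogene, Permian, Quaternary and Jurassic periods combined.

Each duration: Silurian = 24.6; Paleogene = 42.97; Neogene = 20.45; Permian = 46.998; Quaternary = 2.58; Jurassic = 56.4.
Sum: 24.6 + 42.97 + 20.45 + 46.998 + 2.58 + 56.4 = 193.998 Myr.

193.998 million years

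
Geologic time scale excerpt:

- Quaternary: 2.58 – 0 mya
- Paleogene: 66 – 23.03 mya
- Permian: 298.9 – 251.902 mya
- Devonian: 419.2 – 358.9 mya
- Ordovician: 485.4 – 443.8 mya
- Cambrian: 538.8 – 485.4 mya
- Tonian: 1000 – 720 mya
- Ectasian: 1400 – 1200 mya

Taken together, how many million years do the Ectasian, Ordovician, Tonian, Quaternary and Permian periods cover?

571.178 million years

Each duration: Ectasian = 200; Ordovician = 41.6; Tonian = 280; Quaternary = 2.58; Permian = 46.998.
Sum: 200 + 41.6 + 280 + 2.58 + 46.998 = 571.178 Myr.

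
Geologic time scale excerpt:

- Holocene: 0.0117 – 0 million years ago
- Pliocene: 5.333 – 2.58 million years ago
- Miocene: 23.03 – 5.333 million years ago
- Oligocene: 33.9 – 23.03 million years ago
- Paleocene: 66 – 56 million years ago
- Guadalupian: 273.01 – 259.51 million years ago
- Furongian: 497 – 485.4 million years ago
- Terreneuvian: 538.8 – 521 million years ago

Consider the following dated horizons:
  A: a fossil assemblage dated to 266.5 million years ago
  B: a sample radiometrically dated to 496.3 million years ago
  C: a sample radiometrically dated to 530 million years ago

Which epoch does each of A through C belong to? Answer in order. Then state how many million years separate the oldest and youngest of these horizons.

A — Guadalupian; B — Furongian; C — Terreneuvian; span 263.5 million years

A: 266.5 Ma lies in 273.01–259.51 Ma, so Guadalupian.
B: 496.3 Ma lies in 497–485.4 Ma, so Furongian.
C: 530 Ma lies in 538.8–521 Ma, so Terreneuvian.
Oldest = 530 Ma, youngest = 266.5 Ma → span 263.5 Myr.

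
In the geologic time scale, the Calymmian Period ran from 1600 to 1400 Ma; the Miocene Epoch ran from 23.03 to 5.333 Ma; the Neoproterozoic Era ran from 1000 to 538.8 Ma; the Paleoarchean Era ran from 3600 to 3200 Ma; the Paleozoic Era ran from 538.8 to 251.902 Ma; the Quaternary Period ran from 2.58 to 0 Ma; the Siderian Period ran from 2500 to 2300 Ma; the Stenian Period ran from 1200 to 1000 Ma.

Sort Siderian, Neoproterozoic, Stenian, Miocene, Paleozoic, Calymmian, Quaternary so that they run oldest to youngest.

Read off each span (Ma): Siderian 2500–2300; Neoproterozoic 1000–538.8; Stenian 1200–1000; Miocene 23.03–5.333; Paleozoic 538.8–251.902; Calymmian 1600–1400; Quaternary 2.58–0.
Larger Ma is older, so oldest→youngest is Siderian, Calymmian, Stenian, Neoproterozoic, Paleozoic, Miocene, Quaternary.

Siderian, then Calymmian, then Stenian, then Neoproterozoic, then Paleozoic, then Miocene, then Quaternary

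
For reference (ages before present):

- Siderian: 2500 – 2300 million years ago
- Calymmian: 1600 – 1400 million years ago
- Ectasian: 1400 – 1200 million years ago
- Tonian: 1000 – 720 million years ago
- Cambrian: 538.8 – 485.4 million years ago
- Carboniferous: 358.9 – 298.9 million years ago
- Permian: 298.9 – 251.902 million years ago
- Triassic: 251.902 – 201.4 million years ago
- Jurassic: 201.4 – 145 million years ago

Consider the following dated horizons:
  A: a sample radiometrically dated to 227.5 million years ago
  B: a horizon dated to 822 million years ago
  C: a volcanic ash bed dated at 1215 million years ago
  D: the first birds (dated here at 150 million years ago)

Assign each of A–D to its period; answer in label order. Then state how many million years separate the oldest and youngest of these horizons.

A — Triassic; B — Tonian; C — Ectasian; D — Jurassic; span 1065 million years

Match each age against the start–end ranges in the excerpt: A = 227.5 Ma → Triassic (251.902–201.4); B = 822 Ma → Tonian (1000–720); C = 1215 Ma → Ectasian (1400–1200); D = 150 Ma → Jurassic (201.4–145).
The largest age is 1215 Ma and the smallest is 150 Ma; their difference is 1065 Myr.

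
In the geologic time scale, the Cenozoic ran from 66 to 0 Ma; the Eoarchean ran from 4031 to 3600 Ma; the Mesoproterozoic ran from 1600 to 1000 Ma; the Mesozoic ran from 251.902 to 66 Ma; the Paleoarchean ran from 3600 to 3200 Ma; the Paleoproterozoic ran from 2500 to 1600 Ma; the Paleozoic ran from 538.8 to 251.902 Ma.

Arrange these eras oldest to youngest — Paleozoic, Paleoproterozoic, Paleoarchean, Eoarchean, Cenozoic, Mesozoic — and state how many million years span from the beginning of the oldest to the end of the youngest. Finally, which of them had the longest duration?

From the excerpt: Paleozoic 538.8–251.902; Paleoproterozoic 2500–1600; Paleoarchean 3600–3200; Eoarchean 4031–3600; Cenozoic 66–0; Mesozoic 251.902–66 (Ma).
Larger Ma is earlier, so the oldest is Eoarchean and the youngest is Cenozoic; oldest to youngest: Eoarchean, Paleoarchean, Paleoproterozoic, Paleozoic, Mesozoic, Cenozoic.
Oldest start 4031 minus youngest end 0 gives 4031 Myr overall.
Individual lengths (start − end): Paleoarchean 400; Mesozoic 185.902; Paleozoic 286.898; Eoarchean 431; Cenozoic 66; Paleoproterozoic 900. The largest is Paleoproterozoic at 900 Myr.

Eoarchean, Paleoarchean, Paleoproterozoic, Paleozoic, Mesozoic, Cenozoic; total span 4031 Myr; longest is Paleoproterozoic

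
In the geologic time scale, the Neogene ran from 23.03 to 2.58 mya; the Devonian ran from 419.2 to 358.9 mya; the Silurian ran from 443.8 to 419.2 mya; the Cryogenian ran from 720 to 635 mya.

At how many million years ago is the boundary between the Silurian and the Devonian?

The Silurian ends and the Devonian begins at 419.2 mya.

419.2 mya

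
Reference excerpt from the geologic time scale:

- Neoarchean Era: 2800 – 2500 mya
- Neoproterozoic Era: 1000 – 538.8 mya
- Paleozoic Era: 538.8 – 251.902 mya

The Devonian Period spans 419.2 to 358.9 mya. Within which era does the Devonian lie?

Paleozoic

The Devonian (419.2–358.9 Ma) lies entirely within 538.8–251.902 Ma, the Paleozoic Era.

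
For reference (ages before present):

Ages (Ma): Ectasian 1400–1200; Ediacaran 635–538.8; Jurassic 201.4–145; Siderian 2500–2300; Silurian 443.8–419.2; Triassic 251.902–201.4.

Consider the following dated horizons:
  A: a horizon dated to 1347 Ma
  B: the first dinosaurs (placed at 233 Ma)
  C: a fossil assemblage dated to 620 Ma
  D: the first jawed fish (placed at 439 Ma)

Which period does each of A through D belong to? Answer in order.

Match each age against the start–end ranges in the excerpt: A = 1347 Ma → Ectasian (1400–1200); B = 233 Ma → Triassic (251.902–201.4); C = 620 Ma → Ediacaran (635–538.8); D = 439 Ma → Silurian (443.8–419.2).

A — Ectasian; B — Triassic; C — Ediacaran; D — Silurian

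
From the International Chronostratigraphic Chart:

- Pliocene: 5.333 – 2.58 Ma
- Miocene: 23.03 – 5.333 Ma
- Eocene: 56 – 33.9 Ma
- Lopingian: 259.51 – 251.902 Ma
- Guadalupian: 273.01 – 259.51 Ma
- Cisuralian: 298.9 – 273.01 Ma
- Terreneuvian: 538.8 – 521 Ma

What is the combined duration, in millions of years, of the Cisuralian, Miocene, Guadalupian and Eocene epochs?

79.187 million years

Each duration: Cisuralian = 25.89; Miocene = 17.697; Guadalupian = 13.5; Eocene = 22.1.
Sum: 25.89 + 17.697 + 13.5 + 22.1 = 79.187 Myr.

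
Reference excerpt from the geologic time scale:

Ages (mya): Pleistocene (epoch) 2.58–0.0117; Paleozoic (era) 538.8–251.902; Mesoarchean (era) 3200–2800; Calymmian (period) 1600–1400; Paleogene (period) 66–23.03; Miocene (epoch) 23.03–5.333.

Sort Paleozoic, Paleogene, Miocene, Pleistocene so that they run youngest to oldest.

Pleistocene → Miocene → Paleogene → Paleozoic

The oldest of these is Paleozoic (starts 538.8 Ma) and the youngest is Pleistocene (ends 0.0117 Ma).
In between, by decreasing start age: Paleogene (66), Miocene (23.03).
Listing youngest first means reversing that sequence.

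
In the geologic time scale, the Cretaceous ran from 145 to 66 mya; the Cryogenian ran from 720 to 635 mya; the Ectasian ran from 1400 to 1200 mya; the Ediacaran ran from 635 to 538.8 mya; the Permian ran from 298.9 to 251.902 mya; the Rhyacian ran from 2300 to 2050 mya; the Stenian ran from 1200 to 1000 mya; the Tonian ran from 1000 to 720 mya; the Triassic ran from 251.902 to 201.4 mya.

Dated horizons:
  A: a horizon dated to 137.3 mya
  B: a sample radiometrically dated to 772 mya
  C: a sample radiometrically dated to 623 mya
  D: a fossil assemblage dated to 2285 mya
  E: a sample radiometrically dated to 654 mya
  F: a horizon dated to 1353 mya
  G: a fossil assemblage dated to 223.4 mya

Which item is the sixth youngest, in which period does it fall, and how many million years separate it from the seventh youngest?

Sorted youngest-first by Ma: A (137.3), G (223.4), C (623), E (654), B (772), F (1353), D (2285).
The sixth youngest is F at 1353 Ma, which lies in 1400–1200 Ma: the Ectasian.
The seventh youngest is D at 2285 Ma; separation = |1353 − 2285| = 932 Myr.

F, in the Ectasian; 932 million years to D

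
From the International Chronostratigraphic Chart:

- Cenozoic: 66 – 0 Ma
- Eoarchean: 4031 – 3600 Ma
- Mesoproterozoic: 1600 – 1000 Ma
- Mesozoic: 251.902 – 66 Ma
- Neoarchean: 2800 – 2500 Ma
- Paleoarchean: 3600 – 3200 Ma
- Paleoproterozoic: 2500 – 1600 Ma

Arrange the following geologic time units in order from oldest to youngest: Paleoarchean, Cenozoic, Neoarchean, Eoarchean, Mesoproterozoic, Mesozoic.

Eoarchean, Paleoarchean, Neoarchean, Mesoproterozoic, Mesozoic, Cenozoic

Sorting by start age (descending Ma, since larger Ma = older): Eoarchean began 4031, Paleoarchean began 3600, Neoarchean began 2800, Mesoproterozoic began 1600, Mesozoic began 251.902, Cenozoic began 66.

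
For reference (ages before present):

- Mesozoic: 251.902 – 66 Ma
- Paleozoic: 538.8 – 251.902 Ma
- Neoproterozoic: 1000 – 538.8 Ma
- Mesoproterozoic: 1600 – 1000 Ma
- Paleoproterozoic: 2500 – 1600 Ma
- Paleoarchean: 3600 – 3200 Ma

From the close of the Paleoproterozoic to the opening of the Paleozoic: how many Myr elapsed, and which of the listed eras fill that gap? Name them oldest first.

End of Paleoproterozoic = 1600 Ma; start of Paleozoic = 538.8 Ma.
Gap = 1600 − 538.8 = 1061.2 Myr.
Eras wholly inside 1600–538.8 Ma: Mesoproterozoic (1600–1000), Neoproterozoic (1000–538.8).

1061.2 million years; Mesoproterozoic, Neoproterozoic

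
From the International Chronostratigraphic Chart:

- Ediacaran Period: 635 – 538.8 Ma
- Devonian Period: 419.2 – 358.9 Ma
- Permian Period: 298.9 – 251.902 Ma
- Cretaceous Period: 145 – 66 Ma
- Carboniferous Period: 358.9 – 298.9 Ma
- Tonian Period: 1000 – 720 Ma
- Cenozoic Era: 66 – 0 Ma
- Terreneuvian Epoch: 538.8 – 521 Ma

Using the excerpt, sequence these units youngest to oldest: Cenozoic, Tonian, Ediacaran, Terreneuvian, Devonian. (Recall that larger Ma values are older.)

Cenozoic → Devonian → Terreneuvian → Ediacaran → Tonian

Sorting by start age (ascending Ma, since larger Ma = older): Cenozoic start 66, Devonian start 419.2, Terreneuvian start 538.8, Ediacaran start 635, Tonian start 1000.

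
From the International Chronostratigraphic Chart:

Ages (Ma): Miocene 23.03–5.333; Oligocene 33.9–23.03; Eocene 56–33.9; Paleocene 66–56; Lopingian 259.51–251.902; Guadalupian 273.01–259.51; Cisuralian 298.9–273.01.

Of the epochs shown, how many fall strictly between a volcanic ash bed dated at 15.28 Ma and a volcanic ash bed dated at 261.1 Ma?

4

The older date is 261.1 Ma and the younger is 15.28 Ma.
Epochs with start < 261.1 and end > 15.28 Ma: Lopingian (259.51–251.902), Paleocene (66–56), Eocene (56–33.9), Oligocene (33.9–23.03).
That is 4 complete epochs.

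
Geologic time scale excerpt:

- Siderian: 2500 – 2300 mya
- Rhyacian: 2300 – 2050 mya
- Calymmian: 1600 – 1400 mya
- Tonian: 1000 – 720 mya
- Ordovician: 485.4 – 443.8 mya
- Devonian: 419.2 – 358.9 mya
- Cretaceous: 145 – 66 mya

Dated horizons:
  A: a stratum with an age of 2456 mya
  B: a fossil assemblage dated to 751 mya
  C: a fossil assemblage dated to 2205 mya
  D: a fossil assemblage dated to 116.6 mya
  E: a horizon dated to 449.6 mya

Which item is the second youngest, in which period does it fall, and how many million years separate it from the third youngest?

E, in the Ordovician; 301.4 million years to B

Smaller Ma means younger, so youngest first: D 116.6 < E 449.6 < B 751 < C 2205 < A 2456.
Counting 2 along gives E (449.6 Ma); the excerpt puts that inside the Ordovician, 485.4–443.8 Ma.
Next in line is B (751 Ma), and 751 − 449.6 = 301.4 Myr.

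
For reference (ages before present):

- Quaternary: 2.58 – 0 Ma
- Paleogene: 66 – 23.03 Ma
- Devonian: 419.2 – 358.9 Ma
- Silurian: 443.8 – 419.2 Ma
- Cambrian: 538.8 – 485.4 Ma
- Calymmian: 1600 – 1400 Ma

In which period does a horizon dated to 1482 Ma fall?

Calymmian

1482 Ma lies between 1600 and 1400 Ma, so it falls in the Calymmian.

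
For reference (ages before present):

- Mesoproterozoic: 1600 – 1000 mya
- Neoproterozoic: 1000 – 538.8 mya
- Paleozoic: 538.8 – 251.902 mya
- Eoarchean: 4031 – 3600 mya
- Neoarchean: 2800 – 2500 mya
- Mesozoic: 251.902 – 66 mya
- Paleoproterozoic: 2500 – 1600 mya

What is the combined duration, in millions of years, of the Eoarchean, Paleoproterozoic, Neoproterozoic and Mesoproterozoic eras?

Each duration: Eoarchean = 431; Paleoproterozoic = 900; Neoproterozoic = 461.2; Mesoproterozoic = 600.
Sum: 431 + 900 + 461.2 + 600 = 2392.2 Myr.

2392.2 million years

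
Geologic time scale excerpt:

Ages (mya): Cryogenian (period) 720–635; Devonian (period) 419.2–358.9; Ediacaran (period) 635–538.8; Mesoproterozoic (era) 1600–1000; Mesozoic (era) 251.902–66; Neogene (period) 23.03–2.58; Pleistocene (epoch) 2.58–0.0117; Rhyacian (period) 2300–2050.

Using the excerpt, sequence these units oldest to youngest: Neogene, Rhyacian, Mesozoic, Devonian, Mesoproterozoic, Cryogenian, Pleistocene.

Read off each span (Ma): Neogene 23.03–2.58; Rhyacian 2300–2050; Mesozoic 251.902–66; Devonian 419.2–358.9; Mesoproterozoic 1600–1000; Cryogenian 720–635; Pleistocene 2.58–0.0117.
Larger Ma is older, so oldest→youngest is Rhyacian, Mesoproterozoic, Cryogenian, Devonian, Mesozoic, Neogene, Pleistocene.

Rhyacian, Mesoproterozoic, Cryogenian, Devonian, Mesozoic, Neogene, Pleistocene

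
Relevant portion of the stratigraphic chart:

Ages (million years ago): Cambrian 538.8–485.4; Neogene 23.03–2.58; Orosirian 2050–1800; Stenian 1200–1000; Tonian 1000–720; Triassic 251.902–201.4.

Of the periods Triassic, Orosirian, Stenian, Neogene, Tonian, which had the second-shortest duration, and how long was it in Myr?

Triassic, 50.502 million years

Start − end for each: Triassic 251.902 − 201.4 = 50.502; Orosirian 2050 − 1800 = 250; Stenian 1200 − 1000 = 200; Neogene 23.03 − 2.58 = 20.45; Tonian 1000 − 720 = 280.
Ranking these from shortest: Neogene < Triassic < Stenian < Orosirian < Tonian.
Position 2 in that ranking is Triassic, which lasted 50.502 Myr.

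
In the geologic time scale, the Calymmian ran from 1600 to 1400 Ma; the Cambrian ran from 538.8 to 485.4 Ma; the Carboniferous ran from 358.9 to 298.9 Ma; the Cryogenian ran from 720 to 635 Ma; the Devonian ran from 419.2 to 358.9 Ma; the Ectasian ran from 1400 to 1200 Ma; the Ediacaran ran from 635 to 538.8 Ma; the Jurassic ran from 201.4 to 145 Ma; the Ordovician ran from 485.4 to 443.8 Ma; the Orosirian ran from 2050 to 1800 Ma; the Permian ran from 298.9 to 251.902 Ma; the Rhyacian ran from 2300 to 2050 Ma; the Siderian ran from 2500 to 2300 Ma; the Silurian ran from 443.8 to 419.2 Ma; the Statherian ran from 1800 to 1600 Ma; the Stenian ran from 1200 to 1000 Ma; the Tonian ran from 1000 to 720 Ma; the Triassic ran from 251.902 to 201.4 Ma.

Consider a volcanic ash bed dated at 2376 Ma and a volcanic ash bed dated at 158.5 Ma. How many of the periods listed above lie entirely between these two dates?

The older date is 2376 Ma and the younger is 158.5 Ma.
Periods with start < 2376 and end > 158.5 Ma: Rhyacian (2300–2050), Orosirian (2050–1800), Statherian (1800–1600), Calymmian (1600–1400), Ectasian (1400–1200), Stenian (1200–1000), Tonian (1000–720), Cryogenian (720–635), Ediacaran (635–538.8), Cambrian (538.8–485.4), Ordovician (485.4–443.8), Silurian (443.8–419.2), Devonian (419.2–358.9), Carboniferous (358.9–298.9), Permian (298.9–251.902), Triassic (251.902–201.4).
That is 16 complete periods.

16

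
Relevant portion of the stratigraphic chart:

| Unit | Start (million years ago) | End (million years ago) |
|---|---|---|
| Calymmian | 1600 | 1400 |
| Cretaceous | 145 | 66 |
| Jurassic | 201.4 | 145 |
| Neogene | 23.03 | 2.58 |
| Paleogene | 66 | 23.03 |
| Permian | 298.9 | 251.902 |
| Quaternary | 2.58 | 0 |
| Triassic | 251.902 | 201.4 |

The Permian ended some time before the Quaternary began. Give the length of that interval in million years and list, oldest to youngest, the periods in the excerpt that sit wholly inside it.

249.322 million years; Triassic, Jurassic, Cretaceous, Paleogene, Neogene

End of Permian = 251.902 Ma; start of Quaternary = 2.58 Ma.
Gap = 251.902 − 2.58 = 249.322 Myr.
Periods wholly inside 251.902–2.58 Ma: Triassic (251.902–201.4), Jurassic (201.4–145), Cretaceous (145–66), Paleogene (66–23.03), Neogene (23.03–2.58).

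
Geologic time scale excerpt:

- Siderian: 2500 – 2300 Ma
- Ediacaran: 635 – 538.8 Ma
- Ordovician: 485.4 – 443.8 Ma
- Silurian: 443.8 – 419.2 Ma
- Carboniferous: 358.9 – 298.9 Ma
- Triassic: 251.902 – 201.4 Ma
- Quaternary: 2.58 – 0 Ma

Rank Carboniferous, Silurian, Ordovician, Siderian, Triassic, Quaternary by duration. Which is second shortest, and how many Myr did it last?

Silurian, 24.6 million years

Durations: Carboniferous 60; Silurian 24.6; Ordovician 41.6; Siderian 200; Triassic 50.502; Quaternary 2.58 Myr.
Sorted shortest-first: Quaternary (2.58), Silurian (24.6), Ordovician (41.6), Triassic (50.502), Carboniferous (60), Siderian (200).
The second shortest is Silurian at 24.6 Myr.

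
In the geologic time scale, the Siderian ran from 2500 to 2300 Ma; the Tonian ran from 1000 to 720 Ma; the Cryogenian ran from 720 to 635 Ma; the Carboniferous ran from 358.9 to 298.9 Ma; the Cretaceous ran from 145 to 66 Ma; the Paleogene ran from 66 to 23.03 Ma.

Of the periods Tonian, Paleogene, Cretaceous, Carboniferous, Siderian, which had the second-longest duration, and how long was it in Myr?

Siderian, 200 million years

Durations: Tonian 280; Paleogene 42.97; Cretaceous 79; Carboniferous 60; Siderian 200 Myr.
Sorted longest-first: Tonian (280), Siderian (200), Cretaceous (79), Carboniferous (60), Paleogene (42.97).
The second longest is Siderian at 200 Myr.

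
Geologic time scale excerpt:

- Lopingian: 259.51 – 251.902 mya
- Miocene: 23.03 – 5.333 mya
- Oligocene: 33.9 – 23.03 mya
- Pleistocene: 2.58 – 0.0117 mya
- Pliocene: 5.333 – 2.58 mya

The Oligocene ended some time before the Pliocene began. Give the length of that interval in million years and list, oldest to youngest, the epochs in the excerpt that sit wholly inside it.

The Oligocene closes at 23.03 Ma and the Pliocene opens at 5.333 Ma, so the interval is 23.03 − 5.333 = 17.697 Myr.
An epoch fits inside if it starts at or after 23.03 Ma and ends at or before 5.333 Ma; oldest first that gives Miocene.

17.697 million years; Miocene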